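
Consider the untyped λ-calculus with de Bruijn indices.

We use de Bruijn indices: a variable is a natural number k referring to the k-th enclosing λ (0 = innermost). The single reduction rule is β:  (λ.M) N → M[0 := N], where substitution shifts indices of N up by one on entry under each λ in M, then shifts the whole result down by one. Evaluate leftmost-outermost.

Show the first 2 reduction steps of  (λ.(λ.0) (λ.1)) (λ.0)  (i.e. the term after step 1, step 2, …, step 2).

  start: (λ.(λ.0) (λ.1)) (λ.0)
  →1  (λ.0) (λ.λ.0)
  →2  λ.λ.0

Answer: after 2 steps: λ.λ.0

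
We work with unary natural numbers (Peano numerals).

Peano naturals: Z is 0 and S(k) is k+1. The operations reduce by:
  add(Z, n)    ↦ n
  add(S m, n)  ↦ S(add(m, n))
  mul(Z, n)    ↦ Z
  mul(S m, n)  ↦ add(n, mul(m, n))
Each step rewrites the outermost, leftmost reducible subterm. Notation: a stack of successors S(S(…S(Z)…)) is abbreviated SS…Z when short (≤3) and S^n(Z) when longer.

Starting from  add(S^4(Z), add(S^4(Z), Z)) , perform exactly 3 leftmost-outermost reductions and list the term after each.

  start: add(S^4(Z), add(S^4(Z), Z))
  [1] S(add(SSSZ, add(S^4(Z), Z)))
  [2] S(S(add(SSZ, add(S^4(Z), Z))))
  [3] S(S(S(add(SZ, add(S^4(Z), Z)))))

Answer: after 3 steps: S(S(S(add(SZ, add(S^4(Z), Z)))))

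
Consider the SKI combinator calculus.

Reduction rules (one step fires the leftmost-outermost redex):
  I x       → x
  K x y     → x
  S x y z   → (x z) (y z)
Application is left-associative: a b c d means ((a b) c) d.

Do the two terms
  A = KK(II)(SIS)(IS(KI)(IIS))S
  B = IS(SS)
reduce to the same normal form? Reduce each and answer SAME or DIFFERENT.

Answer: SAME — A ⇓ S(SS), B ⇓ S(SS)

Derivation:
Term A:
  start: KK(II)(SIS)(IS(KI)(IIS))S
  step 1: K(SIS)(IS(KI)(IIS))S
  step 2: SISS
  step 3: IS(SS)
  step 4: S(SS)

Term B:
  start: IS(SS)
  step 1: S(SS)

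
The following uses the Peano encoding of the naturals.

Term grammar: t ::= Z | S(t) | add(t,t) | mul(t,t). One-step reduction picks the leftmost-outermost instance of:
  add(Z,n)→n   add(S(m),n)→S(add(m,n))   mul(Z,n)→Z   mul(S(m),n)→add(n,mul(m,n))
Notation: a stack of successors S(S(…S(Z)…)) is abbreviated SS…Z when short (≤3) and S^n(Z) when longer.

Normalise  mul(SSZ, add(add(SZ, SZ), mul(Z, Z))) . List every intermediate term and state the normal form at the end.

Answer: normal form = S^4(Z)  (in 21 steps)

Reduction:
  start: mul(SSZ, add(add(SZ, SZ), mul(Z, Z)))
  step 1: add(add(add(SZ, SZ), mul(Z, Z)), mul(SZ, add(add(SZ, SZ), mul(Z, Z))))
  step 2: add(add(S(add(Z, SZ)), mul(Z, Z)), mul(SZ, add(add(SZ, SZ), mul(Z, Z))))
  step 3: add(S(add(add(Z, SZ), mul(Z, Z))), mul(SZ, add(add(SZ, SZ), mul(Z, Z))))
  step 4: S(add(add(add(Z, SZ), mul(Z, Z)), mul(SZ, add(add(SZ, SZ), mul(Z, Z)))))
  step 5: S(add(add(SZ, mul(Z, Z)), mul(SZ, add(add(SZ, SZ), mul(Z, Z)))))
  step 6: S(add(S(add(Z, mul(Z, Z))), mul(SZ, add(add(SZ, SZ), mul(Z, Z)))))
  step 7: S(S(add(add(Z, mul(Z, Z)), mul(SZ, add(add(SZ, SZ), mul(Z, Z))))))
  step 8: S(S(add(mul(Z, Z), mul(SZ, add(add(SZ, SZ), mul(Z, Z))))))
  step 9: S(S(add(Z, mul(SZ, add(add(SZ, SZ), mul(Z, Z))))))
  step 10: S(S(mul(SZ, add(add(SZ, SZ), mul(Z, Z)))))
  step 11: S(S(add(add(add(SZ, SZ), mul(Z, Z)), mul(Z, add(add(SZ, SZ), mul(Z, Z))))))
  step 12: S(S(add(add(S(add(Z, SZ)), mul(Z, Z)), mul(Z, add(add(SZ, SZ), mul(Z, Z))))))
  step 13: S(S(add(S(add(add(Z, SZ), mul(Z, Z))), mul(Z, add(add(SZ, SZ), mul(Z, Z))))))
  step 14: S(S(S(add(add(add(Z, SZ), mul(Z, Z)), mul(Z, add(add(SZ, SZ), mul(Z, Z)))))))
  step 15: S(S(S(add(add(SZ, mul(Z, Z)), mul(Z, add(add(SZ, SZ), mul(Z, Z)))))))
  step 16: S(S(S(add(S(add(Z, mul(Z, Z))), mul(Z, add(add(SZ, SZ), mul(Z, Z)))))))
  step 17: S(S(S(S(add(add(Z, mul(Z, Z)), mul(Z, add(add(SZ, SZ), mul(Z, Z))))))))
  step 18: S(S(S(S(add(mul(Z, Z), mul(Z, add(add(SZ, SZ), mul(Z, Z))))))))
  step 19: S(S(S(S(add(Z, mul(Z, add(add(SZ, SZ), mul(Z, Z))))))))
  step 20: S(S(S(S(mul(Z, add(add(SZ, SZ), mul(Z, Z)))))))
  step 21: S^4(Z)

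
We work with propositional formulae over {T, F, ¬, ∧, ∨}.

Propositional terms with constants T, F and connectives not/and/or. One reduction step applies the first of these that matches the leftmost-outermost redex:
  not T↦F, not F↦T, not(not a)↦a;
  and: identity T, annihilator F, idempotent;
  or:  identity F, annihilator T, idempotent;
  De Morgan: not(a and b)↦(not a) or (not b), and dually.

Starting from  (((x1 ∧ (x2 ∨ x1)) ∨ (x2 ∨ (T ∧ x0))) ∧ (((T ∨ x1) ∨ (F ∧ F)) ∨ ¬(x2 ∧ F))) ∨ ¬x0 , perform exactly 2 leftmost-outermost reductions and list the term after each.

  start: (((x1 ∧ (x2 ∨ x1)) ∨ (x2 ∨ (T ∧ x0))) ∧ (((T ∨ x1) ∨ (F ∧ F)) ∨ ¬(x2 ∧ F))) ∨ ¬x0
  →1  (((x1 ∧ (x2 ∨ x1)) ∨ (x2 ∨ x0)) ∧ (((T ∨ x1) ∨ (F ∧ F)) ∨ ¬(x2 ∧ F))) ∨ ¬x0
  →2  (((x1 ∧ (x2 ∨ x1)) ∨ (x2 ∨ x0)) ∧ ((T ∨ (F ∧ F)) ∨ ¬(x2 ∧ F))) ∨ ¬x0

Answer: after 2 steps: (((x1 ∧ (x2 ∨ x1)) ∨ (x2 ∨ x0)) ∧ ((T ∨ (F ∧ F)) ∨ ¬(x2 ∧ F))) ∨ ¬x0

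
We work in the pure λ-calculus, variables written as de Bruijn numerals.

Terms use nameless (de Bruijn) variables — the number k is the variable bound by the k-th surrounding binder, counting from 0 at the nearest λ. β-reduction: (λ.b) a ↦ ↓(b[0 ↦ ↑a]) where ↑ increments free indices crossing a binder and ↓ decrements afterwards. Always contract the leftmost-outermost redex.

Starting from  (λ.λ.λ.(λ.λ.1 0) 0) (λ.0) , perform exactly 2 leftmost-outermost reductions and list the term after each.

  start: (λ.λ.λ.(λ.λ.1 0) 0) (λ.0)
  →1  λ.λ.(λ.λ.1 0) 0
  →2  λ.λ.λ.1 0

Answer: after 2 steps: λ.λ.λ.1 0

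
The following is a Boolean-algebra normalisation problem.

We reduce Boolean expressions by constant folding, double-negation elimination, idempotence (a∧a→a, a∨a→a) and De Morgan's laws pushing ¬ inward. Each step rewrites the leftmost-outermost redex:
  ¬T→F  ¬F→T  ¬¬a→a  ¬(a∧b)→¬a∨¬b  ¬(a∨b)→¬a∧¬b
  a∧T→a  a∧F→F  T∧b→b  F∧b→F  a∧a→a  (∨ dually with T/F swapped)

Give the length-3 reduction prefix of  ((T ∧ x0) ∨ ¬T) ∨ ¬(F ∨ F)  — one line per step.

Answer: after 3 steps: x0 ∨ ¬(F ∨ F)

Working:
  start: ((T ∧ x0) ∨ ¬T) ∨ ¬(F ∨ F)
  step 1: (x0 ∨ ¬T) ∨ ¬(F ∨ F)
  step 2: (x0 ∨ F) ∨ ¬(F ∨ F)
  step 3: x0 ∨ ¬(F ∨ F)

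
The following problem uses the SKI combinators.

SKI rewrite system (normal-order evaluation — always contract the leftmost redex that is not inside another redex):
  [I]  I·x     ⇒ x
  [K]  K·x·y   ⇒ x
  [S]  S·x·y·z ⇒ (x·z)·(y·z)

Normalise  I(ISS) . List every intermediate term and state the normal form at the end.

Answer: normal form = SS  (in 2 steps)

Working:
  start: I(ISS)
  step 1: ISS
  step 2: SS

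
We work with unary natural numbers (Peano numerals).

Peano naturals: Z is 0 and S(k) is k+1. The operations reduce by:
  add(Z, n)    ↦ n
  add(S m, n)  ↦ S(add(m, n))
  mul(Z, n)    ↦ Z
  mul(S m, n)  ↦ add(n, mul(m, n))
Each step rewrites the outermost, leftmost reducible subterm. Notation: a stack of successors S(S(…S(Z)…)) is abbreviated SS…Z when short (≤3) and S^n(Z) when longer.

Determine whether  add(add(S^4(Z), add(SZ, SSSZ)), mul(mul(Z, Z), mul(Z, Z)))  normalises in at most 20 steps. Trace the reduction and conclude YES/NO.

  start: add(add(S^4(Z), add(SZ, SSSZ)), mul(mul(Z, Z), mul(Z, Z)))
  step 1: add(S(add(SSSZ, add(SZ, SSSZ))), mul(mul(Z, Z), mul(Z, Z)))
  step 2: S(add(add(SSSZ, add(SZ, SSSZ)), mul(mul(Z, Z), mul(Z, Z))))
  step 3: S(add(S(add(SSZ, add(SZ, SSSZ))), mul(mul(Z, Z), mul(Z, Z))))
  step 4: S(S(add(add(SSZ, add(SZ, SSSZ)), mul(mul(Z, Z), mul(Z, Z)))))
  step 5: S(S(add(S(add(SZ, add(SZ, SSSZ))), mul(mul(Z, Z), mul(Z, Z)))))
  step 6: S(S(S(add(add(SZ, add(SZ, SSSZ)), mul(mul(Z, Z), mul(Z, Z))))))
  step 7: S(S(S(add(S(add(Z, add(SZ, SSSZ))), mul(mul(Z, Z), mul(Z, Z))))))
  step 8: S(S(S(S(add(add(Z, add(SZ, SSSZ)), mul(mul(Z, Z), mul(Z, Z)))))))
  step 9: S(S(S(S(add(add(SZ, SSSZ), mul(mul(Z, Z), mul(Z, Z)))))))
  step 10: S(S(S(S(add(S(add(Z, SSSZ)), mul(mul(Z, Z), mul(Z, Z)))))))
  step 11: S(S(S(S(S(add(add(Z, SSSZ), mul(mul(Z, Z), mul(Z, Z))))))))
  step 12: S(S(S(S(S(add(SSSZ, mul(mul(Z, Z), mul(Z, Z))))))))
  step 13: S(S(S(S(S(S(add(SSZ, mul(mul(Z, Z), mul(Z, Z)))))))))
  step 14: S(S(S(S(S(S(S(add(SZ, mul(mul(Z, Z), mul(Z, Z))))))))))
  step 15: S(S(S(S(S(S(S(S(add(Z, mul(mul(Z, Z), mul(Z, Z)))))))))))
  step 16: S(S(S(S(S(S(S(S(mul(mul(Z, Z), mul(Z, Z))))))))))
  step 17: S(S(S(S(S(S(S(S(mul(Z, mul(Z, Z))))))))))
  step 18: S^8(Z)

Answer: YES — reaches normal form S^8(Z) in 18 ≤ 20 steps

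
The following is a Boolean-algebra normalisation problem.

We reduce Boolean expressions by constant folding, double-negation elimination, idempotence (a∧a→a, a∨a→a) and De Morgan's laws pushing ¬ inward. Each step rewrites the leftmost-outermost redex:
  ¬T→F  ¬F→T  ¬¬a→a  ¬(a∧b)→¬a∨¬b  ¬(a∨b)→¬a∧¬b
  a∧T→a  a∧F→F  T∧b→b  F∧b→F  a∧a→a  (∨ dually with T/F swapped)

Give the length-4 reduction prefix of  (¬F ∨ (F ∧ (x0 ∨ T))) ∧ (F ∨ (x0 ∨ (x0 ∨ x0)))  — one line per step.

Answer: after 4 steps: x0 ∨ (x0 ∨ x0)

Derivation:
  start: (¬F ∨ (F ∧ (x0 ∨ T))) ∧ (F ∨ (x0 ∨ (x0 ∨ x0)))
  →1  (T ∨ (F ∧ (x0 ∨ T))) ∧ (F ∨ (x0 ∨ (x0 ∨ x0)))
  →2  T ∧ (F ∨ (x0 ∨ (x0 ∨ x0)))
  →3  F ∨ (x0 ∨ (x0 ∨ x0))
  →4  x0 ∨ (x0 ∨ x0)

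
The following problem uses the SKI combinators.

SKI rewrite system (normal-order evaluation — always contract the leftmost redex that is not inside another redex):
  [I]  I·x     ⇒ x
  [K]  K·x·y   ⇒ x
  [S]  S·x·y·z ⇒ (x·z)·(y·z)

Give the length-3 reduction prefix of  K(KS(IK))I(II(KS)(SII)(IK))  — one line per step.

Answer: after 3 steps: S(I(KS)(SII)(IK))

Working:
  start: K(KS(IK))I(II(KS)(SII)(IK))
  step 1: KS(IK)(II(KS)(SII)(IK))
  step 2: S(II(KS)(SII)(IK))
  step 3: S(I(KS)(SII)(IK))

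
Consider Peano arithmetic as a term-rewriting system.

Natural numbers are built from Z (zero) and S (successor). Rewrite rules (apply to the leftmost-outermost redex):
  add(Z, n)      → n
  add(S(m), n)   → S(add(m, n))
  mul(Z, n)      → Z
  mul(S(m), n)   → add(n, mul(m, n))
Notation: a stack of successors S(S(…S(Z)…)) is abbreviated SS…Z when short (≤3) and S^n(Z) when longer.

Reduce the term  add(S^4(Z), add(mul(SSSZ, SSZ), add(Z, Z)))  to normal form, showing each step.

  start: add(S^4(Z), add(mul(SSSZ, SSZ), add(Z, Z)))
  [1] S(add(SSSZ, add(mul(SSSZ, SSZ), add(Z, Z))))
  [2] S(S(add(SSZ, add(mul(SSSZ, SSZ), add(Z, Z)))))
  [3] S(S(S(add(SZ, add(mul(SSSZ, SSZ), add(Z, Z))))))
  [4] S(S(S(S(add(Z, add(mul(SSSZ, SSZ), add(Z, Z)))))))
  [5] S(S(S(S(add(mul(SSSZ, SSZ), add(Z, Z))))))
  [6] S(S(S(S(add(add(SSZ, mul(SSZ, SSZ)), add(Z, Z))))))
  [7] S(S(S(S(add(S(add(SZ, mul(SSZ, SSZ))), add(Z, Z))))))
  [8] S(S(S(S(S(add(add(SZ, mul(SSZ, SSZ)), add(Z, Z)))))))
  [9] S(S(S(S(S(add(S(add(Z, mul(SSZ, SSZ))), add(Z, Z)))))))
  [10] S(S(S(S(S(S(add(add(Z, mul(SSZ, SSZ)), add(Z, Z))))))))
  [11] S(S(S(S(S(S(add(mul(SSZ, SSZ), add(Z, Z))))))))
  [12] S(S(S(S(S(S(add(add(SSZ, mul(SZ, SSZ)), add(Z, Z))))))))
  [13] S(S(S(S(S(S(add(S(add(SZ, mul(SZ, SSZ))), add(Z, Z))))))))
  [14] S(S(S(S(S(S(S(add(add(SZ, mul(SZ, SSZ)), add(Z, Z)))))))))
  [15] S(S(S(S(S(S(S(add(S(add(Z, mul(SZ, SSZ))), add(Z, Z)))))))))
  [16] S(S(S(S(S(S(S(S(add(add(Z, mul(SZ, SSZ)), add(Z, Z))))))))))
  [17] S(S(S(S(S(S(S(S(add(mul(SZ, SSZ), add(Z, Z))))))))))
  [18] S(S(S(S(S(S(S(S(add(add(SSZ, mul(Z, SSZ)), add(Z, Z))))))))))
  [19] S(S(S(S(S(S(S(S(add(S(add(SZ, mul(Z, SSZ))), add(Z, Z))))))))))
  [20] S(S(S(S(S(S(S(S(S(add(add(SZ, mul(Z, SSZ)), add(Z, Z)))))))))))
  [21] S(S(S(S(S(S(S(S(S(add(S(add(Z, mul(Z, SSZ))), add(Z, Z)))))))))))
  [22] S(S(S(S(S(S(S(S(S(S(add(add(Z, mul(Z, SSZ)), add(Z, Z))))))))))))
  [23] S(S(S(S(S(S(S(S(S(S(add(mul(Z, SSZ), add(Z, Z))))))))))))
  [24] S(S(S(S(S(S(S(S(S(S(add(Z, add(Z, Z))))))))))))
  [25] S(S(S(S(S(S(S(S(S(S(add(Z, Z)))))))))))
  [26] S^10(Z)

Answer: normal form = S^10(Z)  (in 26 steps)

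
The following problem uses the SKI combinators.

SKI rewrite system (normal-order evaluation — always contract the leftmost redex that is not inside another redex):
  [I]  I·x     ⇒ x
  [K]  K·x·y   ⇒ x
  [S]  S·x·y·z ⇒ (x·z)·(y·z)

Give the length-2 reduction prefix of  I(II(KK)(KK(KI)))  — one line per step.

  start: I(II(KK)(KK(KI)))
  [1] II(KK)(KK(KI))
  [2] I(KK)(KK(KI))

Answer: after 2 steps: I(KK)(KK(KI))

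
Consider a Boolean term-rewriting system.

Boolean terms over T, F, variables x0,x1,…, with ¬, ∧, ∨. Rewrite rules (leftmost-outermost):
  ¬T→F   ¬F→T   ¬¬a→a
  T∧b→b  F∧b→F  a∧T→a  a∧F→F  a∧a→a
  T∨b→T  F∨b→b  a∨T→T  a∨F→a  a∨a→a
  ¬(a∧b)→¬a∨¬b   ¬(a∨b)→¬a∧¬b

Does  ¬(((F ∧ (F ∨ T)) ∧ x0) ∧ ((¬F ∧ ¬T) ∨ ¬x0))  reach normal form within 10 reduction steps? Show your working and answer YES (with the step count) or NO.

  start: ¬(((F ∧ (F ∨ T)) ∧ x0) ∧ ((¬F ∧ ¬T) ∨ ¬x0))
  step 1: ¬((F ∧ (F ∨ T)) ∧ x0) ∨ ¬((¬F ∧ ¬T) ∨ ¬x0)
  step 2: (¬(F ∧ (F ∨ T)) ∨ ¬x0) ∨ ¬((¬F ∧ ¬T) ∨ ¬x0)
  step 3: ((¬F ∨ ¬(F ∨ T)) ∨ ¬x0) ∨ ¬((¬F ∧ ¬T) ∨ ¬x0)
  step 4: ((T ∨ ¬(F ∨ T)) ∨ ¬x0) ∨ ¬((¬F ∧ ¬T) ∨ ¬x0)
  step 5: (T ∨ ¬x0) ∨ ¬((¬F ∧ ¬T) ∨ ¬x0)
  step 6: T ∨ ¬((¬F ∧ ¬T) ∨ ¬x0)
  step 7: T

Answer: YES — reaches normal form T in 7 ≤ 10 steps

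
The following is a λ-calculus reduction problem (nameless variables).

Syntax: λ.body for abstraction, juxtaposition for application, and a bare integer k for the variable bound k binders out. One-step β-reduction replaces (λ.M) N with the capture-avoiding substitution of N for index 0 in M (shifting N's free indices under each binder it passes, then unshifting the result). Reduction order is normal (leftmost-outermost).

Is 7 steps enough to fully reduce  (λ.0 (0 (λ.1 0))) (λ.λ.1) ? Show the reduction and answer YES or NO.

  start: (λ.0 (0 (λ.1 0))) (λ.λ.1)
  step 1: (λ.λ.1) ((λ.λ.1) (λ.(λ.λ.1) 0))
  step 2: λ.(λ.λ.1) (λ.(λ.λ.1) 0)
  step 3: λ.λ.λ.(λ.λ.1) 0
  step 4: λ.λ.λ.λ.1

Answer: YES — reaches normal form λ.λ.λ.λ.1 in 4 ≤ 7 steps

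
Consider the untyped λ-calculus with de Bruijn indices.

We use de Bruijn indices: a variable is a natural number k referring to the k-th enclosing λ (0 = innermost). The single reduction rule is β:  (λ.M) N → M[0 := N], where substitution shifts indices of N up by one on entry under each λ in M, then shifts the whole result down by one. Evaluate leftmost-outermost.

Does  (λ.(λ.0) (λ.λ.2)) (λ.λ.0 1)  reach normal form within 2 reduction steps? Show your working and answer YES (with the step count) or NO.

  start: (λ.(λ.0) (λ.λ.2)) (λ.λ.0 1)
  [1] (λ.0) (λ.λ.λ.λ.0 1)
  [2] λ.λ.λ.λ.0 1

Answer: YES — reaches normal form λ.λ.λ.λ.0 1 in 2 ≤ 2 steps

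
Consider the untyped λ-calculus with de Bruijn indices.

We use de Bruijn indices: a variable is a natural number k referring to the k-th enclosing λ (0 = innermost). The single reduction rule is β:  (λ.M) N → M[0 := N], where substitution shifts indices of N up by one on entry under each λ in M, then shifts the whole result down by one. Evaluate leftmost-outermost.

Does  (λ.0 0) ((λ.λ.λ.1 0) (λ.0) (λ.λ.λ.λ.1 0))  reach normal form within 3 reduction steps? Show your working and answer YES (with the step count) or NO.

  start: (λ.0 0) ((λ.λ.λ.1 0) (λ.0) (λ.λ.λ.λ.1 0))
  →1  (λ.λ.λ.1 0) (λ.0) (λ.λ.λ.λ.1 0) ((λ.λ.λ.1 0) (λ.0) (λ.λ.λ.λ.1 0))
  →2  (λ.λ.1 0) (λ.λ.λ.λ.1 0) ((λ.λ.λ.1 0) (λ.0) (λ.λ.λ.λ.1 0))
  →3  (λ.(λ.λ.λ.λ.1 0) 0) ((λ.λ.λ.1 0) (λ.0) (λ.λ.λ.λ.1 0))

Answer: NO — after 3 steps the term is (λ.(λ.λ.λ.λ.1 0) 0) ((λ.λ.λ.1 0) (λ.0) (λ.λ.λ.λ.1 0)), not yet normal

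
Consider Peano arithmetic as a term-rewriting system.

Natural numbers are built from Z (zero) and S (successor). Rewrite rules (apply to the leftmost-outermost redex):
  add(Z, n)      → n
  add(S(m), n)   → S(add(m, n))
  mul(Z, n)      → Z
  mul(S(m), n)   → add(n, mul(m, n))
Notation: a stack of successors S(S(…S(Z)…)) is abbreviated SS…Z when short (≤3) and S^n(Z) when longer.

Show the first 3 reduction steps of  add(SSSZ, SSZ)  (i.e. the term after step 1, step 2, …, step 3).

Answer: after 3 steps: S(S(S(add(Z, SSZ))))

Reduction:
  start: add(SSSZ, SSZ)
  step 1: S(add(SSZ, SSZ))
  step 2: S(S(add(SZ, SSZ)))
  step 3: S(S(S(add(Z, SSZ))))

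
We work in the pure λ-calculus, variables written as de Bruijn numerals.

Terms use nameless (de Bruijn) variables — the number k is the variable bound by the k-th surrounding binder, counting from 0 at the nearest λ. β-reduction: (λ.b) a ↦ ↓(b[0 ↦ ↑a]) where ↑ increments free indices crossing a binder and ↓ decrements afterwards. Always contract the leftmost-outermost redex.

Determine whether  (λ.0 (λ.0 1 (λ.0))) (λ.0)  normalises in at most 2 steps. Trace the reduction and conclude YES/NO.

  start: (λ.0 (λ.0 1 (λ.0))) (λ.0)
  →1  (λ.0) (λ.0 (λ.0) (λ.0))
  →2  λ.0 (λ.0) (λ.0)

Answer: YES — reaches normal form λ.0 (λ.0) (λ.0) in 2 ≤ 2 steps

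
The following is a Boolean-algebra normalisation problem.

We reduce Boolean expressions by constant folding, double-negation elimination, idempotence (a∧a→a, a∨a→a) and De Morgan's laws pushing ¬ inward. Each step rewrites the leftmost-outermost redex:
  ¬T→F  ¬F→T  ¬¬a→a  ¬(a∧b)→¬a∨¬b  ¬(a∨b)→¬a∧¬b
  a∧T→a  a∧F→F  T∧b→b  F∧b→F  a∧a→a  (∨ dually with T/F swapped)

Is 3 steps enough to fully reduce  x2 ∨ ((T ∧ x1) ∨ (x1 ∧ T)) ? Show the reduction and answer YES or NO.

  start: x2 ∨ ((T ∧ x1) ∨ (x1 ∧ T))
  →1  x2 ∨ (x1 ∨ (x1 ∧ T))
  →2  x2 ∨ (x1 ∨ x1)
  →3  x2 ∨ x1

Answer: YES — reaches normal form x2 ∨ x1 in 3 ≤ 3 steps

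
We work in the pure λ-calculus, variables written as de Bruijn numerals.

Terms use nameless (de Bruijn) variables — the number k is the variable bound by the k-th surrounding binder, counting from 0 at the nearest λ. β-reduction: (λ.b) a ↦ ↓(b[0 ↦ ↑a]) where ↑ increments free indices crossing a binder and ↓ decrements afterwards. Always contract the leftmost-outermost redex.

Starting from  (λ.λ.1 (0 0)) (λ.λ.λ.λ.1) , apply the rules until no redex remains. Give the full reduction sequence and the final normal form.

Answer: normal form = λ.λ.λ.λ.1  (in 2 steps)

Reduction:
  start: (λ.λ.1 (0 0)) (λ.λ.λ.λ.1)
  [1] λ.(λ.λ.λ.λ.1) (0 0)
  [2] λ.λ.λ.λ.1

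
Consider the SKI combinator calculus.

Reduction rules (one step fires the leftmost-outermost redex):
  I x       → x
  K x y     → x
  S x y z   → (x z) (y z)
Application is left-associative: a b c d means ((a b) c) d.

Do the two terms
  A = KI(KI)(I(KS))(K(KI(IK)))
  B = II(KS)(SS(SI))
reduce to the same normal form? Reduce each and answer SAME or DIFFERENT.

Term A:
  start: KI(KI)(I(KS))(K(KI(IK)))
  step 1: I(I(KS))(K(KI(IK)))
  step 2: I(KS)(K(KI(IK)))
  step 3: KS(K(KI(IK)))
  step 4: S

Term B:
  start: II(KS)(SS(SI))
  step 1: I(KS)(SS(SI))
  step 2: KS(SS(SI))
  step 3: S

Answer: SAME — A ⇓ S, B ⇓ S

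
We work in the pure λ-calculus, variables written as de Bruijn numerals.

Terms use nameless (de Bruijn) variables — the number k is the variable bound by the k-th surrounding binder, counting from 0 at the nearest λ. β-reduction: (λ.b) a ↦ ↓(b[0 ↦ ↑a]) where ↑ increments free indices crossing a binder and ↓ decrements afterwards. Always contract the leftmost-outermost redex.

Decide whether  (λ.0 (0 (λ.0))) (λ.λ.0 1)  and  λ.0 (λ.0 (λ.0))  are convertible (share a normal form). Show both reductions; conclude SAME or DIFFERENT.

Answer: SAME — A ⇓ λ.0 (λ.0 (λ.0)), B ⇓ λ.0 (λ.0 (λ.0))

Derivation:
Term A:
  start: (λ.0 (0 (λ.0))) (λ.λ.0 1)
  →1  (λ.λ.0 1) ((λ.λ.0 1) (λ.0))
  →2  λ.0 ((λ.λ.0 1) (λ.0))
  →3  λ.0 (λ.0 (λ.0))

Term B:
  start: λ.0 (λ.0 (λ.0))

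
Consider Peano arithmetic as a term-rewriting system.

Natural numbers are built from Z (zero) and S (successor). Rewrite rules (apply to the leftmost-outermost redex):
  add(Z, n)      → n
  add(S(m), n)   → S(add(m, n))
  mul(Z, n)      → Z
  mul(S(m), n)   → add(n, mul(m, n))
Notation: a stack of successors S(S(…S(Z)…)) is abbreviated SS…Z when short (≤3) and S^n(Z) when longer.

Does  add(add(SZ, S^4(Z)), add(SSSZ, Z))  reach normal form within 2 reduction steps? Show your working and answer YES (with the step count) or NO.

Answer: NO — after 2 steps the term is S(add(add(Z, S^4(Z)), add(SSSZ, Z))), not yet normal

Reduction:
  start: add(add(SZ, S^4(Z)), add(SSSZ, Z))
  →1  add(S(add(Z, S^4(Z))), add(SSSZ, Z))
  →2  S(add(add(Z, S^4(Z)), add(SSSZ, Z)))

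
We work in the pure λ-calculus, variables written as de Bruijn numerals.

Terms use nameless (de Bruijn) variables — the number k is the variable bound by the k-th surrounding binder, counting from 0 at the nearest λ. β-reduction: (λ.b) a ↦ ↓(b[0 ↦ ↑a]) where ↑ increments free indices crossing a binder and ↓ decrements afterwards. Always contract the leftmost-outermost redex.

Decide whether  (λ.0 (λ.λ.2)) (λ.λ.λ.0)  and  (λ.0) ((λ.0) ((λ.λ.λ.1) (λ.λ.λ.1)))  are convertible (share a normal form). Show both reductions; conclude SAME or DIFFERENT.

Answer: DIFFERENT — A ⇓ λ.λ.0, B ⇓ λ.λ.1

Reduction:
Term A:
  start: (λ.0 (λ.λ.2)) (λ.λ.λ.0)
  →1  (λ.λ.λ.0) (λ.λ.λ.λ.λ.0)
  →2  λ.λ.0

Term B:
  start: (λ.0) ((λ.0) ((λ.λ.λ.1) (λ.λ.λ.1)))
  →1  (λ.0) ((λ.λ.λ.1) (λ.λ.λ.1))
  →2  (λ.λ.λ.1) (λ.λ.λ.1)
  →3  λ.λ.1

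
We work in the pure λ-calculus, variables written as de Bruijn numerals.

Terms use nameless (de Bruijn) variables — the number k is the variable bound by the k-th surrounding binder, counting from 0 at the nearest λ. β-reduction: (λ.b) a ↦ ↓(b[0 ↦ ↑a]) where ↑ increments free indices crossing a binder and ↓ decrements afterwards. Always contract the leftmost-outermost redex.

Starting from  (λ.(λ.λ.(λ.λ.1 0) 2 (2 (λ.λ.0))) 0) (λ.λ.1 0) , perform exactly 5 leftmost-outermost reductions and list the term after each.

  start: (λ.(λ.λ.(λ.λ.1 0) 2 (2 (λ.λ.0))) 0) (λ.λ.1 0)
  →1  (λ.λ.(λ.λ.1 0) (λ.λ.1 0) ((λ.λ.1 0) (λ.λ.0))) (λ.λ.1 0)
  →2  λ.(λ.λ.1 0) (λ.λ.1 0) ((λ.λ.1 0) (λ.λ.0))
  →3  λ.(λ.(λ.λ.1 0) 0) ((λ.λ.1 0) (λ.λ.0))
  →4  λ.(λ.λ.1 0) ((λ.λ.1 0) (λ.λ.0))
  →5  λ.λ.(λ.λ.1 0) (λ.λ.0) 0

Answer: after 5 steps: λ.λ.(λ.λ.1 0) (λ.λ.0) 0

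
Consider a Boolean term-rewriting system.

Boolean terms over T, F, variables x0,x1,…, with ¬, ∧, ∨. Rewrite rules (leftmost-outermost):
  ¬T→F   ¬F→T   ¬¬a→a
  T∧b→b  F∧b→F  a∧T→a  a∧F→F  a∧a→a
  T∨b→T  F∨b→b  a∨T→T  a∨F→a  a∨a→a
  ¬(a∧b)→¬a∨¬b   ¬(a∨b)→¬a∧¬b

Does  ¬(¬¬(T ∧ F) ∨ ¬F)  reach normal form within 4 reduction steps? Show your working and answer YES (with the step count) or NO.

  start: ¬(¬¬(T ∧ F) ∨ ¬F)
  [1] ¬¬¬(T ∧ F) ∧ ¬¬F
  [2] ¬(T ∧ F) ∧ ¬¬F
  [3] (¬T ∨ ¬F) ∧ ¬¬F
  [4] (F ∨ ¬F) ∧ ¬¬F

Answer: NO — after 4 steps the term is (F ∨ ¬F) ∧ ¬¬F, not yet normal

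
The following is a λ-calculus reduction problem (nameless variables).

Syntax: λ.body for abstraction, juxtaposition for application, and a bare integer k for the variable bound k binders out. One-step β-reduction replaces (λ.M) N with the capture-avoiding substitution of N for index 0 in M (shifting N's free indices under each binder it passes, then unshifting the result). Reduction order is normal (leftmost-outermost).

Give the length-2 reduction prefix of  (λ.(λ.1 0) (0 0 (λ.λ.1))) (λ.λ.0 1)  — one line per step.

Answer: after 2 steps: (λ.λ.0 1) ((λ.λ.0 1) (λ.λ.0 1) (λ.λ.1))

Derivation:
  start: (λ.(λ.1 0) (0 0 (λ.λ.1))) (λ.λ.0 1)
  step 1: (λ.(λ.λ.0 1) 0) ((λ.λ.0 1) (λ.λ.0 1) (λ.λ.1))
  step 2: (λ.λ.0 1) ((λ.λ.0 1) (λ.λ.0 1) (λ.λ.1))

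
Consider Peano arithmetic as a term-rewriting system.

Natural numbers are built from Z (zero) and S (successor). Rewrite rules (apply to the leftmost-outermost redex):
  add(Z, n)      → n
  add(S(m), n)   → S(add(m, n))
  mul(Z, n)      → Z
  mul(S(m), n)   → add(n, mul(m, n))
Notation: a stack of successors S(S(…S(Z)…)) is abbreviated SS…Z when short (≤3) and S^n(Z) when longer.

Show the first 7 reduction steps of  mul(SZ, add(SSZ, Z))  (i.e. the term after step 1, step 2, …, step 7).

  start: mul(SZ, add(SSZ, Z))
  →1  add(add(SSZ, Z), mul(Z, add(SSZ, Z)))
  →2  add(S(add(SZ, Z)), mul(Z, add(SSZ, Z)))
  →3  S(add(add(SZ, Z), mul(Z, add(SSZ, Z))))
  →4  S(add(S(add(Z, Z)), mul(Z, add(SSZ, Z))))
  →5  S(S(add(add(Z, Z), mul(Z, add(SSZ, Z)))))
  →6  S(S(add(Z, mul(Z, add(SSZ, Z)))))
  →7  S(S(mul(Z, add(SSZ, Z))))

Answer: after 7 steps: S(S(mul(Z, add(SSZ, Z))))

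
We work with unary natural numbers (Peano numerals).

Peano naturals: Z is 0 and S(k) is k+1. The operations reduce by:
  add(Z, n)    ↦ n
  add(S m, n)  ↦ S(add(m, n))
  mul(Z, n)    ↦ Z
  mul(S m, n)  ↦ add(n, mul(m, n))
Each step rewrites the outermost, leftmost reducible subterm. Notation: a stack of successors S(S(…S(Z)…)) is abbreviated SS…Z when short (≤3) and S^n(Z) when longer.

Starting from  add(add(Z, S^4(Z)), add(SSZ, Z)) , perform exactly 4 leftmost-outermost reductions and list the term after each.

Answer: after 4 steps: S(S(S(add(SZ, add(SSZ, Z)))))

Derivation:
  start: add(add(Z, S^4(Z)), add(SSZ, Z))
  →1  add(S^4(Z), add(SSZ, Z))
  →2  S(add(SSSZ, add(SSZ, Z)))
  →3  S(S(add(SSZ, add(SSZ, Z))))
  →4  S(S(S(add(SZ, add(SSZ, Z)))))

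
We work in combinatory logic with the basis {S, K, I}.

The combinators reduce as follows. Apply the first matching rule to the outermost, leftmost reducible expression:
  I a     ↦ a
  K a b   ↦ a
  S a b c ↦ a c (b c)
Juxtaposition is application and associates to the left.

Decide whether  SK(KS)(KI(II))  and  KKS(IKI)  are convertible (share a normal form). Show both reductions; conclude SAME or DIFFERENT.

Answer: DIFFERENT — A ⇓ I, B ⇓ K(KI)

Working:
Term A:
  start: SK(KS)(KI(II))
  →1  K(KI(II))(KS(KI(II)))
  →2  KI(II)
  →3  I

Term B:
  start: KKS(IKI)
  →1  K(IKI)
  →2  K(KI)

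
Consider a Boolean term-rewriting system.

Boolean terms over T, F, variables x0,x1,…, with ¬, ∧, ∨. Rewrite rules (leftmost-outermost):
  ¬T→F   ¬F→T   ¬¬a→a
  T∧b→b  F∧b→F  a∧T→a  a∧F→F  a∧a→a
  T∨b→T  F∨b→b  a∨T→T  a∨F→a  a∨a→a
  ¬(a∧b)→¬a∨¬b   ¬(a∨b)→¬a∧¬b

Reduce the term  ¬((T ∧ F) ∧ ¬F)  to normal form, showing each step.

  start: ¬((T ∧ F) ∧ ¬F)
  [1] ¬(T ∧ F) ∨ ¬¬F
  [2] (¬T ∨ ¬F) ∨ ¬¬F
  [3] (F ∨ ¬F) ∨ ¬¬F
  [4] ¬F ∨ ¬¬F
  [5] T ∨ ¬¬F
  [6] T

Answer: normal form = T  (in 6 steps)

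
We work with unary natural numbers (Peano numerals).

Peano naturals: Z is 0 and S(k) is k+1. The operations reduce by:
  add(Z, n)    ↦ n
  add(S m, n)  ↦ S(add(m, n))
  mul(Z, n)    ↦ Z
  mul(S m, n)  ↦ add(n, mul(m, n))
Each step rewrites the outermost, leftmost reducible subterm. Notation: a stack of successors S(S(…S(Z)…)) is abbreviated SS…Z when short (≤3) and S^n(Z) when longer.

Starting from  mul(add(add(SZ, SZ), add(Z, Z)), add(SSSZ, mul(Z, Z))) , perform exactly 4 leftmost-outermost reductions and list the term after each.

Answer: after 4 steps: add(S(add(SSZ, mul(Z, Z))), mul(add(add(Z, SZ), add(Z, Z)), add(SSSZ, mul(Z, Z))))

Working:
  start: mul(add(add(SZ, SZ), add(Z, Z)), add(SSSZ, mul(Z, Z)))
  →1  mul(add(S(add(Z, SZ)), add(Z, Z)), add(SSSZ, mul(Z, Z)))
  →2  mul(S(add(add(Z, SZ), add(Z, Z))), add(SSSZ, mul(Z, Z)))
  →3  add(add(SSSZ, mul(Z, Z)), mul(add(add(Z, SZ), add(Z, Z)), add(SSSZ, mul(Z, Z))))
  →4  add(S(add(SSZ, mul(Z, Z))), mul(add(add(Z, SZ), add(Z, Z)), add(SSSZ, mul(Z, Z))))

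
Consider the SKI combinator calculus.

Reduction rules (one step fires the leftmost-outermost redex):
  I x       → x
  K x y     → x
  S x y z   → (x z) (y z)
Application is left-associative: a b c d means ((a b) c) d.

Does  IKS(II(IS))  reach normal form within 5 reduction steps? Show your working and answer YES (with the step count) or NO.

  start: IKS(II(IS))
  [1] KS(II(IS))
  [2] S

Answer: YES — reaches normal form S in 2 ≤ 5 steps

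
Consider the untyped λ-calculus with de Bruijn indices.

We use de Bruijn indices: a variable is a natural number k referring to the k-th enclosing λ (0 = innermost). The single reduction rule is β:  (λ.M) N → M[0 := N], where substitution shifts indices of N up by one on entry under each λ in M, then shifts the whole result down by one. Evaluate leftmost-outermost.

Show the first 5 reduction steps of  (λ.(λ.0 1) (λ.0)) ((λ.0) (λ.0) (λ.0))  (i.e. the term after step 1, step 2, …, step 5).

  start: (λ.(λ.0 1) (λ.0)) ((λ.0) (λ.0) (λ.0))
  step 1: (λ.0 ((λ.0) (λ.0) (λ.0))) (λ.0)
  step 2: (λ.0) ((λ.0) (λ.0) (λ.0))
  step 3: (λ.0) (λ.0) (λ.0)
  step 4: (λ.0) (λ.0)
  step 5: λ.0

Answer: after 5 steps: λ.0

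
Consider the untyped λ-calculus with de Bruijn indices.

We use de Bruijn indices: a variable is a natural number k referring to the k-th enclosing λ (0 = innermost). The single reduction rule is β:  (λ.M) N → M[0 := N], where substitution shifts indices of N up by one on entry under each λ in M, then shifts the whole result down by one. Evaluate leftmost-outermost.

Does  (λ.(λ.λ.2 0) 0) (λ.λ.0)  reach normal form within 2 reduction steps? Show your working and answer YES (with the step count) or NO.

  start: (λ.(λ.λ.2 0) 0) (λ.λ.0)
  [1] (λ.λ.(λ.λ.0) 0) (λ.λ.0)
  [2] λ.(λ.λ.0) 0

Answer: NO — after 2 steps the term is λ.(λ.λ.0) 0, not yet normal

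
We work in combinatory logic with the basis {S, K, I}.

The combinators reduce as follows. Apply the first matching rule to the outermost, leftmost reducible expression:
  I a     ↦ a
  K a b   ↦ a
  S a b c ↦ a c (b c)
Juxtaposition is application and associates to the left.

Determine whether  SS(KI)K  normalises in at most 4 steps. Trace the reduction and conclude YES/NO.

  start: SS(KI)K
  step 1: SK(KIK)
  step 2: SKI

Answer: YES — reaches normal form SKI in 2 ≤ 4 steps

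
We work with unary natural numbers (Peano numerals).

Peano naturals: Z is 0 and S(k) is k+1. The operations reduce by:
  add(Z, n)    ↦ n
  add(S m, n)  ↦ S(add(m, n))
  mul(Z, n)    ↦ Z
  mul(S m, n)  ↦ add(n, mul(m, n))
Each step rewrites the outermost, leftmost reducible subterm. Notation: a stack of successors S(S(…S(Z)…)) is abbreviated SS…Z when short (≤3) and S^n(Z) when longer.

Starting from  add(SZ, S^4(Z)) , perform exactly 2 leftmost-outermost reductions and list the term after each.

Answer: after 2 steps: S^5(Z)

Derivation:
  start: add(SZ, S^4(Z))
  [1] S(add(Z, S^4(Z)))
  [2] S^5(Z)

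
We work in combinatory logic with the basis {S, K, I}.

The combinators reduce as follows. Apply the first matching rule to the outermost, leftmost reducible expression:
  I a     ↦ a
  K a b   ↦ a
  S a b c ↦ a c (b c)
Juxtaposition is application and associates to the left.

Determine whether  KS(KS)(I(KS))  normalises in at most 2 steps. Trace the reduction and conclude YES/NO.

Answer: YES — reaches normal form S(KS) in 2 ≤ 2 steps

Reduction:
  start: KS(KS)(I(KS))
  step 1: S(I(KS))
  step 2: S(KS)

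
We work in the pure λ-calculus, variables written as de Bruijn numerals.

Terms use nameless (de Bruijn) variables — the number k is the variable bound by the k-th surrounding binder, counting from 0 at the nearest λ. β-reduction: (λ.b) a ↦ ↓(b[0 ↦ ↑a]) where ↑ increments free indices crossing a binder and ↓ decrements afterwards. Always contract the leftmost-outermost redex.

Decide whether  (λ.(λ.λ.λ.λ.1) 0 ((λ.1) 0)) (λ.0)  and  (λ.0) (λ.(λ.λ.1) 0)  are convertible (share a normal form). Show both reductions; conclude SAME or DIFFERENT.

Answer: SAME — A ⇓ λ.λ.1, B ⇓ λ.λ.1

Working:
Term A:
  start: (λ.(λ.λ.λ.λ.1) 0 ((λ.1) 0)) (λ.0)
  step 1: (λ.λ.λ.λ.1) (λ.0) ((λ.λ.0) (λ.0))
  step 2: (λ.λ.λ.1) ((λ.λ.0) (λ.0))
  step 3: λ.λ.1

Term B:
  start: (λ.0) (λ.(λ.λ.1) 0)
  step 1: λ.(λ.λ.1) 0
  step 2: λ.λ.1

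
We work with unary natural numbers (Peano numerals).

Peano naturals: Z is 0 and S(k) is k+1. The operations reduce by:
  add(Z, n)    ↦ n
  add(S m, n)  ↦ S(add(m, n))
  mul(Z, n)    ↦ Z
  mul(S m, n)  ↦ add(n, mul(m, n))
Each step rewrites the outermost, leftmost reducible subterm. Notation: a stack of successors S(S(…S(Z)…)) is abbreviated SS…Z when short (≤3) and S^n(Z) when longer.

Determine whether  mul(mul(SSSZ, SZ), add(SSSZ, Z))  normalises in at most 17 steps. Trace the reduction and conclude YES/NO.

  start: mul(mul(SSSZ, SZ), add(SSSZ, Z))
  step 1: mul(add(SZ, mul(SSZ, SZ)), add(SSSZ, Z))
  step 2: mul(S(add(Z, mul(SSZ, SZ))), add(SSSZ, Z))
  step 3: add(add(SSSZ, Z), mul(add(Z, mul(SSZ, SZ)), add(SSSZ, Z)))
  step 4: add(S(add(SSZ, Z)), mul(add(Z, mul(SSZ, SZ)), add(SSSZ, Z)))
  step 5: S(add(add(SSZ, Z), mul(add(Z, mul(SSZ, SZ)), add(SSSZ, Z))))
  step 6: S(add(S(add(SZ, Z)), mul(add(Z, mul(SSZ, SZ)), add(SSSZ, Z))))
  step 7: S(S(add(add(SZ, Z), mul(add(Z, mul(SSZ, SZ)), add(SSSZ, Z)))))
  step 8: S(S(add(S(add(Z, Z)), mul(add(Z, mul(SSZ, SZ)), add(SSSZ, Z)))))
  step 9: S(S(S(add(add(Z, Z), mul(add(Z, mul(SSZ, SZ)), add(SSSZ, Z))))))
  step 10: S(S(S(add(Z, mul(add(Z, mul(SSZ, SZ)), add(SSSZ, Z))))))
  step 11: S(S(S(mul(add(Z, mul(SSZ, SZ)), add(SSSZ, Z)))))
  step 12: S(S(S(mul(mul(SSZ, SZ), add(SSSZ, Z)))))
  step 13: S(S(S(mul(add(SZ, mul(SZ, SZ)), add(SSSZ, Z)))))
  step 14: S(S(S(mul(S(add(Z, mul(SZ, SZ))), add(SSSZ, Z)))))
  step 15: S(S(S(add(add(SSSZ, Z), mul(add(Z, mul(SZ, SZ)), add(SSSZ, Z))))))
  step 16: S(S(S(add(S(add(SSZ, Z)), mul(add(Z, mul(SZ, SZ)), add(SSSZ, Z))))))
  step 17: S(S(S(S(add(add(SSZ, Z), mul(add(Z, mul(SZ, SZ)), add(SSSZ, Z)))))))

Answer: NO — after 17 steps the term is S(S(S(S(add(add(SSZ, Z), mul(add(Z, mul(SZ, SZ)), add(SSSZ, Z))))))), not yet normal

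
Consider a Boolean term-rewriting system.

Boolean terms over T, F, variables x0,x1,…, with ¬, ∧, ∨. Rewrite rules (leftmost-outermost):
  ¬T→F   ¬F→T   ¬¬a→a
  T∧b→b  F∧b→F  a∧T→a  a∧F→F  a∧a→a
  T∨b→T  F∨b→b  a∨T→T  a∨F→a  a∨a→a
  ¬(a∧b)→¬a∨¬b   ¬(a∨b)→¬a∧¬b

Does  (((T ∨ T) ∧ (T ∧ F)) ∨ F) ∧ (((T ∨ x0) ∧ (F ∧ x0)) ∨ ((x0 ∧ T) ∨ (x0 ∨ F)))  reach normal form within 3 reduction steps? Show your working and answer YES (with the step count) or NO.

  start: (((T ∨ T) ∧ (T ∧ F)) ∨ F) ∧ (((T ∨ x0) ∧ (F ∧ x0)) ∨ ((x0 ∧ T) ∨ (x0 ∨ F)))
  →1  ((T ∨ T) ∧ (T ∧ F)) ∧ (((T ∨ x0) ∧ (F ∧ x0)) ∨ ((x0 ∧ T) ∨ (x0 ∨ F)))
  →2  (T ∧ (T ∧ F)) ∧ (((T ∨ x0) ∧ (F ∧ x0)) ∨ ((x0 ∧ T) ∨ (x0 ∨ F)))
  →3  (T ∧ F) ∧ (((T ∨ x0) ∧ (F ∧ x0)) ∨ ((x0 ∧ T) ∨ (x0 ∨ F)))

Answer: NO — after 3 steps the term is (T ∧ F) ∧ (((T ∨ x0) ∧ (F ∧ x0)) ∨ ((x0 ∧ T) ∨ (x0 ∨ F))), not yet normal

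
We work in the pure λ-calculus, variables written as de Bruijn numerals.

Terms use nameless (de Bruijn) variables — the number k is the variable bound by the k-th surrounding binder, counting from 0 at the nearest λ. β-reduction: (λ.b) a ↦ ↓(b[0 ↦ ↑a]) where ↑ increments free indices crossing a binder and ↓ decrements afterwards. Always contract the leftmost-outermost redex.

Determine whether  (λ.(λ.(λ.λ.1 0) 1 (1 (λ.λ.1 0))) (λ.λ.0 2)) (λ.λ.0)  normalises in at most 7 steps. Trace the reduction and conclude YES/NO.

  start: (λ.(λ.(λ.λ.1 0) 1 (1 (λ.λ.1 0))) (λ.λ.0 2)) (λ.λ.0)
  step 1: (λ.(λ.λ.1 0) (λ.λ.0) ((λ.λ.0) (λ.λ.1 0))) (λ.λ.0 (λ.λ.0))
  step 2: (λ.λ.1 0) (λ.λ.0) ((λ.λ.0) (λ.λ.1 0))
  step 3: (λ.(λ.λ.0) 0) ((λ.λ.0) (λ.λ.1 0))
  step 4: (λ.λ.0) ((λ.λ.0) (λ.λ.1 0))
  step 5: λ.0

Answer: YES — reaches normal form λ.0 in 5 ≤ 7 steps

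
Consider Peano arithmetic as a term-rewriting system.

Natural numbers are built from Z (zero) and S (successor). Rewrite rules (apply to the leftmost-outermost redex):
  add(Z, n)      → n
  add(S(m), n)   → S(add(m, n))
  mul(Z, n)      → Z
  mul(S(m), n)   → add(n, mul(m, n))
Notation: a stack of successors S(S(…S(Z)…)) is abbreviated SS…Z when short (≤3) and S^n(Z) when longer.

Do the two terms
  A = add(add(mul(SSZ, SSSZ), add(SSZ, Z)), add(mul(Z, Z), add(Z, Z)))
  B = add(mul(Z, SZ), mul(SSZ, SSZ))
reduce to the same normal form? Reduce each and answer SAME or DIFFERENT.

Term A:
  start: add(add(mul(SSZ, SSSZ), add(SSZ, Z)), add(mul(Z, Z), add(Z, Z)))
  [1] add(add(add(SSSZ, mul(SZ, SSSZ)), add(SSZ, Z)), add(mul(Z, Z), add(Z, Z)))
  [2] add(add(S(add(SSZ, mul(SZ, SSSZ))), add(SSZ, Z)), add(mul(Z, Z), add(Z, Z)))
  [3] add(S(add(add(SSZ, mul(SZ, SSSZ)), add(SSZ, Z))), add(mul(Z, Z), add(Z, Z)))
  [4] S(add(add(add(SSZ, mul(SZ, SSSZ)), add(SSZ, Z)), add(mul(Z, Z), add(Z, Z))))
  [5] S(add(add(S(add(SZ, mul(SZ, SSSZ))), add(SSZ, Z)), add(mul(Z, Z), add(Z, Z))))
  [6] S(add(S(add(add(SZ, mul(SZ, SSSZ)), add(SSZ, Z))), add(mul(Z, Z), add(Z, Z))))
  [7] S(S(add(add(add(SZ, mul(SZ, SSSZ)), add(SSZ, Z)), add(mul(Z, Z), add(Z, Z)))))
  [8] S(S(add(add(S(add(Z, mul(SZ, SSSZ))), add(SSZ, Z)), add(mul(Z, Z), add(Z, Z)))))
  [9] S(S(add(S(add(add(Z, mul(SZ, SSSZ)), add(SSZ, Z))), add(mul(Z, Z), add(Z, Z)))))
  [10] S(S(S(add(add(add(Z, mul(SZ, SSSZ)), add(SSZ, Z)), add(mul(Z, Z), add(Z, Z))))))
  [11] S(S(S(add(add(mul(SZ, SSSZ), add(SSZ, Z)), add(mul(Z, Z), add(Z, Z))))))
  [12] S(S(S(add(add(add(SSSZ, mul(Z, SSSZ)), add(SSZ, Z)), add(mul(Z, Z), add(Z, Z))))))
  [13] S(S(S(add(add(S(add(SSZ, mul(Z, SSSZ))), add(SSZ, Z)), add(mul(Z, Z), add(Z, Z))))))
  [14] S(S(S(add(S(add(add(SSZ, mul(Z, SSSZ)), add(SSZ, Z))), add(mul(Z, Z), add(Z, Z))))))
  [15] S(S(S(S(add(add(add(SSZ, mul(Z, SSSZ)), add(SSZ, Z)), add(mul(Z, Z), add(Z, Z)))))))
  [16] S(S(S(S(add(add(S(add(SZ, mul(Z, SSSZ))), add(SSZ, Z)), add(mul(Z, Z), add(Z, Z)))))))
  [17] S(S(S(S(add(S(add(add(SZ, mul(Z, SSSZ)), add(SSZ, Z))), add(mul(Z, Z), add(Z, Z)))))))
  [18] S(S(S(S(S(add(add(add(SZ, mul(Z, SSSZ)), add(SSZ, Z)), add(mul(Z, Z), add(Z, Z))))))))
  [19] S(S(S(S(S(add(add(S(add(Z, mul(Z, SSSZ))), add(SSZ, Z)), add(mul(Z, Z), add(Z, Z))))))))
  [20] S(S(S(S(S(add(S(add(add(Z, mul(Z, SSSZ)), add(SSZ, Z))), add(mul(Z, Z), add(Z, Z))))))))
  [21] S(S(S(S(S(S(add(add(add(Z, mul(Z, SSSZ)), add(SSZ, Z)), add(mul(Z, Z), add(Z, Z)))))))))
  [22] S(S(S(S(S(S(add(add(mul(Z, SSSZ), add(SSZ, Z)), add(mul(Z, Z), add(Z, Z)))))))))
  [23] S(S(S(S(S(S(add(add(Z, add(SSZ, Z)), add(mul(Z, Z), add(Z, Z)))))))))
  [24] S(S(S(S(S(S(add(add(SSZ, Z), add(mul(Z, Z), add(Z, Z)))))))))
  [25] S(S(S(S(S(S(add(S(add(SZ, Z)), add(mul(Z, Z), add(Z, Z)))))))))
  [26] S(S(S(S(S(S(S(add(add(SZ, Z), add(mul(Z, Z), add(Z, Z))))))))))
  [27] S(S(S(S(S(S(S(add(S(add(Z, Z)), add(mul(Z, Z), add(Z, Z))))))))))
  [28] S(S(S(S(S(S(S(S(add(add(Z, Z), add(mul(Z, Z), add(Z, Z)))))))))))
  [29] S(S(S(S(S(S(S(S(add(Z, add(mul(Z, Z), add(Z, Z)))))))))))
  [30] S(S(S(S(S(S(S(S(add(mul(Z, Z), add(Z, Z))))))))))
  [31] S(S(S(S(S(S(S(S(add(Z, add(Z, Z))))))))))
  [32] S(S(S(S(S(S(S(S(add(Z, Z)))))))))
  [33] S^8(Z)

Term B:
  start: add(mul(Z, SZ), mul(SSZ, SSZ))
  [1] add(Z, mul(SSZ, SSZ))
  [2] mul(SSZ, SSZ)
  [3] add(SSZ, mul(SZ, SSZ))
  [4] S(add(SZ, mul(SZ, SSZ)))
  [5] S(S(add(Z, mul(SZ, SSZ))))
  [6] S(S(mul(SZ, SSZ)))
  [7] S(S(add(SSZ, mul(Z, SSZ))))
  [8] S(S(S(add(SZ, mul(Z, SSZ)))))
  [9] S(S(S(S(add(Z, mul(Z, SSZ))))))
  [10] S(S(S(S(mul(Z, SSZ)))))
  [11] S^4(Z)

Answer: DIFFERENT — A ⇓ S^8(Z), B ⇓ S^4(Z)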